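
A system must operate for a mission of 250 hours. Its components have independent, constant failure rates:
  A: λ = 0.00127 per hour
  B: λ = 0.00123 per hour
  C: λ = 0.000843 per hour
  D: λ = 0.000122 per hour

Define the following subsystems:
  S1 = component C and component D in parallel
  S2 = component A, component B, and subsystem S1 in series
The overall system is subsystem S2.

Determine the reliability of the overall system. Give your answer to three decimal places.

R(A) = exp(−0.00127 × 250) = 0.72797
R(B) = exp(−0.00123 × 250) = 0.73528
R(C) = exp(−0.000843 × 250) = 0.80998
R(D) = exp(−0.000122 × 250) = 0.96996
Parallel (C and D): 1 − (1 − 0.80998)(1 − 0.96996) = 0.99429
Series (A, B, and [0.99429]): 0.72797 × 0.73528 × 0.99429 = 0.532

0.532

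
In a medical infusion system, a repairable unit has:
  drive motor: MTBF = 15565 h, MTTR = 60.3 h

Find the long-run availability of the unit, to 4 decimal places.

0.9961

A(drive motor) = MTBF/(MTBF+MTTR) = 15565/(15565+60.3) = 0.9961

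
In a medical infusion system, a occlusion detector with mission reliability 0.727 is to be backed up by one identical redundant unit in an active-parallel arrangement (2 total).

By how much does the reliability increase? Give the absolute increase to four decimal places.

0.1985

R_before = 0.727
R_after = 1 − (1 − 0.727)^2 = 0.9255
ΔR = 0.9255 − 0.727 = 0.1985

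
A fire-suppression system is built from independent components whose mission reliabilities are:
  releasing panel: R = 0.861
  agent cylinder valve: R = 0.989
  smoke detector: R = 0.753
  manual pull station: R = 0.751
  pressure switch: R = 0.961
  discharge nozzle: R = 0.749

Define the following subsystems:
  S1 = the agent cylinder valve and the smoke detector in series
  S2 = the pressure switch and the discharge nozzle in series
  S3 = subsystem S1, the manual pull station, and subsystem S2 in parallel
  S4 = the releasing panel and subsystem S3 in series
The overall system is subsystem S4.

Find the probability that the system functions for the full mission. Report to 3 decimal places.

Series (agent cylinder valve and smoke detector): 0.98900 × 0.75300 = 0.74472
Series (pressure switch and discharge nozzle): 0.96100 × 0.74900 = 0.71979
Parallel ([0.74472], manual pull station, and [0.71979]): 1 − (1 − 0.74472)(1 − 0.75100)(1 − 0.71979) = 0.98219
Series (releasing panel and [0.98219]): 0.86100 × 0.98219 = 0.846

0.846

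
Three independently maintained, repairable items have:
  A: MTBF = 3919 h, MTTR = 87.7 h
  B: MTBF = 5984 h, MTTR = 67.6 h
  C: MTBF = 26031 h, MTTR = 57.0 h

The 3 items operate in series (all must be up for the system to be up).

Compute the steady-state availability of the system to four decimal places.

A(A) = MTBF/(MTBF+MTTR) = 3919/(3919+87.7) = 0.978112
A(B) = MTBF/(MTBF+MTTR) = 5984/(5984+67.6) = 0.988829
A(C) = MTBF/(MTBF+MTTR) = 26031/(26031+57.0) = 0.997815
Series availability: 0.978112 × 0.988829 × 0.997815 = 0.9651

0.9651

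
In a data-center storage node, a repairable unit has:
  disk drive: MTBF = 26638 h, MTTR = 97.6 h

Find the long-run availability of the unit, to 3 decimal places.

0.996

A(disk drive) = MTBF/(MTBF+MTTR) = 26638/(26638+97.6) = 0.996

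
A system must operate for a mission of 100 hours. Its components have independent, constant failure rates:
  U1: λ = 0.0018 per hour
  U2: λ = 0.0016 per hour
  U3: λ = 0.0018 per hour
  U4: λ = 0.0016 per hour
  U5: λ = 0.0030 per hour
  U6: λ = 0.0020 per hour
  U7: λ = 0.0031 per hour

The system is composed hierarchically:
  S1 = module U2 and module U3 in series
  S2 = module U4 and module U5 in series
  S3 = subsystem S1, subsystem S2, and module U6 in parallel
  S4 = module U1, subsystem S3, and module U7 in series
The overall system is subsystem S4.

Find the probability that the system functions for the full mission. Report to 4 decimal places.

0.6008

R(U1) = exp(−0.0018 × 100) = 0.835270
R(U2) = exp(−0.0016 × 100) = 0.852144
R(U3) = exp(−0.0018 × 100) = 0.835270
R(U4) = exp(−0.0016 × 100) = 0.852144
R(U5) = exp(−0.0030 × 100) = 0.740818
R(U6) = exp(−0.0020 × 100) = 0.818731
R(U7) = exp(−0.0031 × 100) = 0.733447
Series (U2 and U3): 0.852144 × 0.835270 = 0.711770
Series (U4 and U5): 0.852144 × 0.740818 = 0.631284
Parallel ([0.711770], [0.631284], and U6): 1 − (1 − 0.711770)(1 − 0.631284)(1 − 0.818731) = 0.980736
Series (U1, [0.980736], and U7): 0.835270 × 0.980736 × 0.733447 = 0.6008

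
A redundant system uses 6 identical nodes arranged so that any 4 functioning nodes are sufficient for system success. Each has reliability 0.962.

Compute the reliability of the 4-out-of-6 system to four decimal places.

R = Σ_{i=4}^{6} C(6,i) p^i (1−p)^{6−i} with p = 0.962
C(6,4)·0.962^4·0.038^2 = 0.018551
C(6,5)·0.962^5·0.038^1 = 0.187850
C(6,6)·0.962^6·0.038^0 = 0.792593
Sum = 0.9990

0.9990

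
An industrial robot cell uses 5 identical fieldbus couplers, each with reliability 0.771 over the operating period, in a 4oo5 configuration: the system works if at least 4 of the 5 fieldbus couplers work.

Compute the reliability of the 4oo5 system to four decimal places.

R = Σ_{i=4}^{5} C(5,i) p^i (1−p)^{5−i} with p = 0.771
C(5,4)·0.771^4·0.229^1 = 0.404597
C(5,5)·0.771^5·0.229^0 = 0.272441
Sum = 0.6770

0.6770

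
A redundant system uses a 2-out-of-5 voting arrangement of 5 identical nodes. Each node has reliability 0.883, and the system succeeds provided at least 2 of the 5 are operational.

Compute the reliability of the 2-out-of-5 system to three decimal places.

R = Σ_{i=2}^{5} C(5,i) p^i (1−p)^{5−i} with p = 0.883
C(5,2)·0.883^2·0.117^3 = 0.01249
C(5,3)·0.883^3·0.117^2 = 0.09424
C(5,4)·0.883^4·0.117^1 = 0.35563
C(5,5)·0.883^5·0.117^0 = 0.53679
Sum = 0.999

0.999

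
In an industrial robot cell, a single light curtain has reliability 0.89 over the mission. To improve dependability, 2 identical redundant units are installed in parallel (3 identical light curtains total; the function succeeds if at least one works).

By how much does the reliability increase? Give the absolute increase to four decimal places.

R_before = 0.89
R_after = 1 − (1 − 0.89)^3 = 0.9987
ΔR = 0.9987 − 0.89 = 0.1087

0.1087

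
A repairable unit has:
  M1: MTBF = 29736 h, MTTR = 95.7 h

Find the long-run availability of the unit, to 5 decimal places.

0.99679

A(M1) = MTBF/(MTBF+MTTR) = 29736/(29736+95.7) = 0.99679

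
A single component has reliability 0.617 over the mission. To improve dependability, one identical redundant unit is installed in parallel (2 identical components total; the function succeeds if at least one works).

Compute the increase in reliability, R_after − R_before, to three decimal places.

R_before = 0.617
R_after = 1 − (1 − 0.617)^2 = 0.853
ΔR = 0.853 − 0.617 = 0.236

0.236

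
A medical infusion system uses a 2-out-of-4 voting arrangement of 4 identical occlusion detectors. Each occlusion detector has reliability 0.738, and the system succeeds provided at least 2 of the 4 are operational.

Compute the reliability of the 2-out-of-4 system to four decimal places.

R = Σ_{i=2}^{4} C(4,i) p^i (1−p)^{4−i} with p = 0.738
C(4,2)·0.738^2·0.262^2 = 0.224319
C(4,3)·0.738^3·0.262^1 = 0.421241
C(4,4)·0.738^4·0.262^0 = 0.296637
Sum = 0.9422

0.9422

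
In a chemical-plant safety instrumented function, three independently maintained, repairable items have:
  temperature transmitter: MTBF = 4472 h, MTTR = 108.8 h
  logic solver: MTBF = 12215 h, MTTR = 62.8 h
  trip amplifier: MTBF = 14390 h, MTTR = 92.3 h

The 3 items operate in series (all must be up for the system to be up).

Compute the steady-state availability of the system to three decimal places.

0.965

A(temperature transmitter) = MTBF/(MTBF+MTTR) = 4472/(4472+108.8) = 0.976249
A(logic solver) = MTBF/(MTBF+MTTR) = 12215/(12215+62.8) = 0.994885
A(trip amplifier) = MTBF/(MTBF+MTTR) = 14390/(14390+92.3) = 0.993627
Series availability: 0.976249 × 0.994885 × 0.993627 = 0.965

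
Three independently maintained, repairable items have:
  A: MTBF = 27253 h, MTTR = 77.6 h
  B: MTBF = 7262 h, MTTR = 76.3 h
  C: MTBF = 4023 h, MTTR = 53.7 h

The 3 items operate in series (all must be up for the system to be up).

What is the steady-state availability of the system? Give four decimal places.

A(A) = MTBF/(MTBF+MTTR) = 27253/(27253+77.6) = 0.997161
A(B) = MTBF/(MTBF+MTTR) = 7262/(7262+76.3) = 0.989602
A(C) = MTBF/(MTBF+MTTR) = 4023/(4023+53.7) = 0.986828
Series availability: 0.997161 × 0.989602 × 0.986828 = 0.9738

0.9738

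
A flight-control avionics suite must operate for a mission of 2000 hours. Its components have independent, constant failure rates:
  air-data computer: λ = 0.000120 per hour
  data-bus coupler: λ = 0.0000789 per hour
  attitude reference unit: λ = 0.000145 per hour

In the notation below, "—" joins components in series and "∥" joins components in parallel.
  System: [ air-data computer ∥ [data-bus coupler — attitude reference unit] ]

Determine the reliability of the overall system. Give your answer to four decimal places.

R(air-data computer) = exp(−0.000120 × 2000) = 0.786628
R(data-bus coupler) = exp(−0.0000789 × 2000) = 0.854021
R(attitude reference unit) = exp(−0.000145 × 2000) = 0.748264
Series (data-bus coupler and attitude reference unit): 0.854021 × 0.748264 = 0.639033
Parallel (air-data computer and [0.639033]): 1 − (1 − 0.786628)(1 − 0.639033) = 0.9230

0.9230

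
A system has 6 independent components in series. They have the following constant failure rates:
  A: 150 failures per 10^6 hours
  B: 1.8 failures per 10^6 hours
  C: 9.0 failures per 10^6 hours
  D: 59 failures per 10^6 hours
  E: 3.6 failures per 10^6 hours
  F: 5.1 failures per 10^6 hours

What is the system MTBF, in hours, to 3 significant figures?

Series of exponential components: λ_sys = Σ λ_i
λ_sys = 0.00015 + 0.0000018 + 0.0000090 + 0.000059 + 0.0000036 + 0.0000051 = 2.2850e-04 /h
MTBF = 1 / λ_sys = 4380 h

4380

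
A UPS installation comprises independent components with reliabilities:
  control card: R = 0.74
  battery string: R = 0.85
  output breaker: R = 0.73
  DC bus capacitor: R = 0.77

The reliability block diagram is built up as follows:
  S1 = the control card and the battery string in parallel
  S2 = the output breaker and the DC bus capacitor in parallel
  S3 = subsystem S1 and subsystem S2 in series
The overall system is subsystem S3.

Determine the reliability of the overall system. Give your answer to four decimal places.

Parallel (control card and battery string): 1 − (1 − 0.740000)(1 − 0.850000) = 0.961000
Parallel (output breaker and DC bus capacitor): 1 − (1 − 0.730000)(1 − 0.770000) = 0.937900
Series ([0.961000] and [0.937900]): 0.961000 × 0.937900 = 0.9013

0.9013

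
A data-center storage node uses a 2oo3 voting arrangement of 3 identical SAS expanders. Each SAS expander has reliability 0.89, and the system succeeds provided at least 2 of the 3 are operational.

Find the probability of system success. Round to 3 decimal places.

0.966

R = Σ_{i=2}^{3} C(3,i) p^i (1−p)^{3−i} with p = 0.89
C(3,2)·0.89^2·0.11^1 = 0.26139
C(3,3)·0.89^3·0.11^0 = 0.70497
Sum = 0.966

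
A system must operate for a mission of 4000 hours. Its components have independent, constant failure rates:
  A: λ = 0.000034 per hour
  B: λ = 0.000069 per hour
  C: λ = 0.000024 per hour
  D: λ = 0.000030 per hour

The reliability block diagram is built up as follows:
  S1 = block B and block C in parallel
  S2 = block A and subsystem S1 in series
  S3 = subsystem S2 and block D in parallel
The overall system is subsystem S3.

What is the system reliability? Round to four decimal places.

R(A) = exp(−0.000034 × 4000) = 0.872843
R(B) = exp(−0.000069 × 4000) = 0.758813
R(C) = exp(−0.000024 × 4000) = 0.908464
R(D) = exp(−0.000030 × 4000) = 0.886920
Parallel (B and C): 1 − (1 − 0.758813)(1 − 0.908464) = 0.977923
Series (A and [0.977923]): 0.872843 × 0.977923 = 0.853573
Parallel ([0.853573] and D): 1 − (1 − 0.853573)(1 − 0.886920) = 0.9834

0.9834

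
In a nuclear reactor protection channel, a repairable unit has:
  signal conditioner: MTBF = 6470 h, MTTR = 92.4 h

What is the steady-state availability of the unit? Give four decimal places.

A(signal conditioner) = MTBF/(MTBF+MTTR) = 6470/(6470+92.4) = 0.9859

0.9859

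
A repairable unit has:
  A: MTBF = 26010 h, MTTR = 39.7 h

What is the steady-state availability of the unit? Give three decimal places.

0.998

A(A) = MTBF/(MTBF+MTTR) = 26010/(26010+39.7) = 0.998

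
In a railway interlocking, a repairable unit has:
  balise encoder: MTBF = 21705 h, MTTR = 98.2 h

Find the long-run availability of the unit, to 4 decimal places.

A(balise encoder) = MTBF/(MTBF+MTTR) = 21705/(21705+98.2) = 0.9955

0.9955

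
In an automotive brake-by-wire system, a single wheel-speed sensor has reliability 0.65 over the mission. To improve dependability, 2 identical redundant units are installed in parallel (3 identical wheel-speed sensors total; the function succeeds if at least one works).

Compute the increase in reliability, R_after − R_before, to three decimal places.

R_before = 0.65
R_after = 1 − (1 − 0.65)^3 = 0.957
ΔR = 0.957 − 0.65 = 0.307

0.307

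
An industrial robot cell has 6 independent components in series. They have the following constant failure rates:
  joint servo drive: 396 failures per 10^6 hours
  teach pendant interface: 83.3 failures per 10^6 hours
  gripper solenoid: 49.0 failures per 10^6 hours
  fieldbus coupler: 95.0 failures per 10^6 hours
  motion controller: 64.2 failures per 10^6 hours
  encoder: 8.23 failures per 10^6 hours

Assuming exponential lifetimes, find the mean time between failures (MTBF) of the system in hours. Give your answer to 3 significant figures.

Series of exponential components: λ_sys = Σ λ_i
λ_sys = 0.000396 + 0.0000833 + 0.0000490 + 0.0000950 + 0.0000642 + 0.00000823 = 6.9573e-04 /h
MTBF = 1 / λ_sys = 1440 h

1440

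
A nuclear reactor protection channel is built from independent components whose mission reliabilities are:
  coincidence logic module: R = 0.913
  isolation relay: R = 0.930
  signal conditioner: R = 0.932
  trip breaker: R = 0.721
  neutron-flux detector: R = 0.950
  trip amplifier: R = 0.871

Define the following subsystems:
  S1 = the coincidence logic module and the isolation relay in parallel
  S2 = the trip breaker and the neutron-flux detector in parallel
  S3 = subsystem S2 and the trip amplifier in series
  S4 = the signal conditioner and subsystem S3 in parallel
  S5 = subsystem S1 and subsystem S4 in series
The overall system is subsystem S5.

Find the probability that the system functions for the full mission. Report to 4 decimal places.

Parallel (coincidence logic module and isolation relay): 1 − (1 − 0.913000)(1 − 0.930000) = 0.993910
Parallel (trip breaker and neutron-flux detector): 1 − (1 − 0.721000)(1 − 0.950000) = 0.986050
Series ([0.986050] and trip amplifier): 0.986050 × 0.871000 = 0.858850
Parallel (signal conditioner and [0.858850]): 1 − (1 − 0.932000)(1 − 0.858850) = 0.990402
Series ([0.993910] and [0.990402]): 0.993910 × 0.990402 = 0.9844

0.9844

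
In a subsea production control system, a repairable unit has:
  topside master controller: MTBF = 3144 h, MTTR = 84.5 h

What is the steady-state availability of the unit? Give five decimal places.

A(topside master controller) = MTBF/(MTBF+MTTR) = 3144/(3144+84.5) = 0.97383

0.97383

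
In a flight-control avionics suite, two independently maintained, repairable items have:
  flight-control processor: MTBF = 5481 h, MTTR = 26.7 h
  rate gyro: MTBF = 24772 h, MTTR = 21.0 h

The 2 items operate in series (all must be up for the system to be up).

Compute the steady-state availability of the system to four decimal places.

A(flight-control processor) = MTBF/(MTBF+MTTR) = 5481/(5481+26.7) = 0.995152
A(rate gyro) = MTBF/(MTBF+MTTR) = 24772/(24772+21.0) = 0.999153
Series availability: 0.995152 × 0.999153 = 0.9943

0.9943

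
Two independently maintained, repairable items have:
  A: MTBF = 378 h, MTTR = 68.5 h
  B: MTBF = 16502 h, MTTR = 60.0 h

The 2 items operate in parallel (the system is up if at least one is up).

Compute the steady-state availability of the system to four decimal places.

0.9994

A(A) = MTBF/(MTBF+MTTR) = 378/(378+68.5) = 0.846585
A(B) = MTBF/(MTBF+MTTR) = 16502/(16502+60.0) = 0.996377
Parallel availability: 1 − (1 − 0.846585)(1 − 0.996377) = 0.9994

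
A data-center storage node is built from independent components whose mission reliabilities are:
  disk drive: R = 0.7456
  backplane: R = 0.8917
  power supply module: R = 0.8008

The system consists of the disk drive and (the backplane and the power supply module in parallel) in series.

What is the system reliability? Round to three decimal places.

0.730

Parallel (backplane and power supply module): 1 − (1 − 0.89170)(1 − 0.80080) = 0.97843
Series (disk drive and [0.97843]): 0.74560 × 0.97843 = 0.730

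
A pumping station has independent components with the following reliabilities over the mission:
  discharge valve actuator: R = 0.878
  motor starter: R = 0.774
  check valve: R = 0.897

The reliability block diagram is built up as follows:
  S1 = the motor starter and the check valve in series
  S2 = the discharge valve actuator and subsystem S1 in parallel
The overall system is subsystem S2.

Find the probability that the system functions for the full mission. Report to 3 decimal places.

0.963

Series (motor starter and check valve): 0.77400 × 0.89700 = 0.69428
Parallel (discharge valve actuator and [0.69428]): 1 − (1 − 0.87800)(1 − 0.69428) = 0.963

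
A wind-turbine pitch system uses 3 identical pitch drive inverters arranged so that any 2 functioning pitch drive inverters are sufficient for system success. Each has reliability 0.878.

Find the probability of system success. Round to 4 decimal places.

R = Σ_{i=2}^{3} C(3,i) p^i (1−p)^{3−i} with p = 0.878
C(3,2)·0.878^2·0.122^1 = 0.282144
C(3,3)·0.878^3·0.122^0 = 0.676836
Sum = 0.9590

0.9590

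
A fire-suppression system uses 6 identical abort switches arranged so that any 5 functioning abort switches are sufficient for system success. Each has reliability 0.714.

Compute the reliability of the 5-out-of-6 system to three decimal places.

0.451

R = Σ_{i=5}^{6} C(6,i) p^i (1−p)^{6−i} with p = 0.714
C(6,5)·0.714^5·0.286^1 = 0.31843
C(6,6)·0.714^6·0.286^0 = 0.13249
Sum = 0.451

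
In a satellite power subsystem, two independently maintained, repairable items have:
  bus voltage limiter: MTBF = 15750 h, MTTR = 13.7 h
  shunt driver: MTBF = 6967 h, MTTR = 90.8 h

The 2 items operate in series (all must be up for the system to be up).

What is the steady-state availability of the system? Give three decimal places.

0.986

A(bus voltage limiter) = MTBF/(MTBF+MTTR) = 15750/(15750+13.7) = 0.999131
A(shunt driver) = MTBF/(MTBF+MTTR) = 6967/(6967+90.8) = 0.987135
Series availability: 0.999131 × 0.987135 = 0.986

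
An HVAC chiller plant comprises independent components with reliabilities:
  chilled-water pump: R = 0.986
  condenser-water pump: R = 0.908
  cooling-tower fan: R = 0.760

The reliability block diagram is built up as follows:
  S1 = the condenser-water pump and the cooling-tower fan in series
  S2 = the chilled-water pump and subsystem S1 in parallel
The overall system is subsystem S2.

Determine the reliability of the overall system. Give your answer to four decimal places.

0.9957

Series (condenser-water pump and cooling-tower fan): 0.908000 × 0.760000 = 0.690080
Parallel (chilled-water pump and [0.690080]): 1 − (1 − 0.986000)(1 − 0.690080) = 0.9957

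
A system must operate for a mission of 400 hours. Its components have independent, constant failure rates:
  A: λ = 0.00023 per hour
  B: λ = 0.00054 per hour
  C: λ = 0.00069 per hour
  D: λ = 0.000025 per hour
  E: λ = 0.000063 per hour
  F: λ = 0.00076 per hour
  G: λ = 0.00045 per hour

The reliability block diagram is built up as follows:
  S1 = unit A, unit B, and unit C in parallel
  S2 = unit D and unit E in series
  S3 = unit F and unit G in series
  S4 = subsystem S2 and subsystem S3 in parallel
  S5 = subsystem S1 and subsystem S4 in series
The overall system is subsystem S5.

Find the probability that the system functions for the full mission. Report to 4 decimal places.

0.9827

R(A) = exp(−0.00023 × 400) = 0.912105
R(B) = exp(−0.00054 × 400) = 0.805735
R(C) = exp(−0.00069 × 400) = 0.758813
R(D) = exp(−0.000025 × 400) = 0.990050
R(E) = exp(−0.000063 × 400) = 0.975115
R(F) = exp(−0.00076 × 400) = 0.737861
R(G) = exp(−0.00045 × 400) = 0.835270
Parallel (A, B, and C): 1 − (1 − 0.912105)(1 − 0.805735)(1 − 0.758813) = 0.995882
Series (D and E): 0.990050 × 0.975115 = 0.965413
Series (F and G): 0.737861 × 0.835270 = 0.616313
Parallel ([0.965413] and [0.616313]): 1 − (1 − 0.965413)(1 − 0.616313) = 0.986729
Series ([0.995882] and [0.986729]): 0.995882 × 0.986729 = 0.9827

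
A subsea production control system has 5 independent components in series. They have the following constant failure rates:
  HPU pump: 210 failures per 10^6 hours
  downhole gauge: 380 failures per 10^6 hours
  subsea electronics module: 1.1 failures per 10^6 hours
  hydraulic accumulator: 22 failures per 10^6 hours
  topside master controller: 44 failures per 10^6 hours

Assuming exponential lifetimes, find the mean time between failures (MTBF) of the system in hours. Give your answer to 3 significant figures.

Series of exponential components: λ_sys = Σ λ_i
λ_sys = 0.00021 + 0.00038 + 0.0000011 + 0.000022 + 0.000044 = 6.5710e-04 /h
MTBF = 1 / λ_sys = 1520 h

1520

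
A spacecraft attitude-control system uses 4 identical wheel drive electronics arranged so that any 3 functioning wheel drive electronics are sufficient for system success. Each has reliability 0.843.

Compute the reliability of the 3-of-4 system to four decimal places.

R = Σ_{i=3}^{4} C(4,i) p^i (1−p)^{4−i} with p = 0.843
C(4,3)·0.843^3·0.157^1 = 0.376220
C(4,4)·0.843^4·0.157^0 = 0.505022
Sum = 0.8812

0.8812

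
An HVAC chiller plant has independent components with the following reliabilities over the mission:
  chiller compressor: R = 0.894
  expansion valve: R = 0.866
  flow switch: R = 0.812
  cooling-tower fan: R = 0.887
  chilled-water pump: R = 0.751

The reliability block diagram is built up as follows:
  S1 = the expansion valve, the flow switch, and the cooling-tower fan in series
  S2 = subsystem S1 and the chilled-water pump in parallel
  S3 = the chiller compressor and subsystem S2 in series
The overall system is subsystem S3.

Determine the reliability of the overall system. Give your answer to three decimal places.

0.810

Series (expansion valve, flow switch, and cooling-tower fan): 0.86600 × 0.81200 × 0.88700 = 0.62373
Parallel ([0.62373] and chilled-water pump): 1 − (1 − 0.62373)(1 − 0.75100) = 0.90631
Series (chiller compressor and [0.90631]): 0.89400 × 0.90631 = 0.810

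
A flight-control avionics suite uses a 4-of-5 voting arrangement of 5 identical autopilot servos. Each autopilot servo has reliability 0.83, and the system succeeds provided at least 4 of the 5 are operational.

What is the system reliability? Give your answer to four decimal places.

0.7973

R = Σ_{i=4}^{5} C(5,i) p^i (1−p)^{5−i} with p = 0.83
C(5,4)·0.83^4·0.17^1 = 0.403396
C(5,5)·0.83^5·0.17^0 = 0.393904
Sum = 0.7973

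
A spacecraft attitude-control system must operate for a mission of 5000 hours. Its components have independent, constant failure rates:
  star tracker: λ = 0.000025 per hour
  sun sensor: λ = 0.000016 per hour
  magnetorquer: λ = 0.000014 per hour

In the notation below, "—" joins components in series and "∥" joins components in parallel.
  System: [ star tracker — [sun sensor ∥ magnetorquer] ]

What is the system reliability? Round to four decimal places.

0.8779

R(star tracker) = exp(−0.000025 × 5000) = 0.882497
R(sun sensor) = exp(−0.000016 × 5000) = 0.923116
R(magnetorquer) = exp(−0.000014 × 5000) = 0.932394
Parallel (sun sensor and magnetorquer): 1 − (1 − 0.923116)(1 − 0.932394) = 0.994802
Series (star tracker and [0.994802]): 0.882497 × 0.994802 = 0.8779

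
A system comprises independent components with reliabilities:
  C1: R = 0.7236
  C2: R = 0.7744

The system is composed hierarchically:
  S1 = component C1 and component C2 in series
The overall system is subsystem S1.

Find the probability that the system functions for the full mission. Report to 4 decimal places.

0.5604

Series (C1 and C2): 0.723600 × 0.774400 = 0.5604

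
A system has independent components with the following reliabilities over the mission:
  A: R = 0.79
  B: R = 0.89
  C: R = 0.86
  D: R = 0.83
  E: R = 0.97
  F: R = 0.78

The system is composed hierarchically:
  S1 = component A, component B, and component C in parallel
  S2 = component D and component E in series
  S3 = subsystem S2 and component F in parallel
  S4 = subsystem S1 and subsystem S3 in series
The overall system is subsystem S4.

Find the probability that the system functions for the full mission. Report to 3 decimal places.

Parallel (A, B, and C): 1 − (1 − 0.79000)(1 − 0.89000)(1 − 0.86000) = 0.99677
Series (D and E): 0.83000 × 0.97000 = 0.80510
Parallel ([0.80510] and F): 1 − (1 − 0.80510)(1 − 0.78000) = 0.95712
Series ([0.99677] and [0.95712]): 0.99677 × 0.95712 = 0.954

0.954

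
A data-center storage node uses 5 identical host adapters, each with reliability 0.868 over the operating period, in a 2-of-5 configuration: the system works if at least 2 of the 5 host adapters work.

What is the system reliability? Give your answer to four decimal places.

0.9986

R = Σ_{i=2}^{5} C(5,i) p^i (1−p)^{5−i} with p = 0.868
C(5,2)·0.868^2·0.132^3 = 0.017329
C(5,3)·0.868^3·0.132^2 = 0.113948
C(5,4)·0.868^4·0.132^1 = 0.374647
C(5,5)·0.868^5·0.132^0 = 0.492718
Sum = 0.9986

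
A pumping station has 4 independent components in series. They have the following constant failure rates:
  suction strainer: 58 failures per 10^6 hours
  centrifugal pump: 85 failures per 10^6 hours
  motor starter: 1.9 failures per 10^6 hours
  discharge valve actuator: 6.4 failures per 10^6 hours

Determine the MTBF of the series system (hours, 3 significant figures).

Series of exponential components: λ_sys = Σ λ_i
λ_sys = 0.000058 + 0.000085 + 0.0000019 + 0.0000064 = 1.5130e-04 /h
MTBF = 1 / λ_sys = 6610 h

6610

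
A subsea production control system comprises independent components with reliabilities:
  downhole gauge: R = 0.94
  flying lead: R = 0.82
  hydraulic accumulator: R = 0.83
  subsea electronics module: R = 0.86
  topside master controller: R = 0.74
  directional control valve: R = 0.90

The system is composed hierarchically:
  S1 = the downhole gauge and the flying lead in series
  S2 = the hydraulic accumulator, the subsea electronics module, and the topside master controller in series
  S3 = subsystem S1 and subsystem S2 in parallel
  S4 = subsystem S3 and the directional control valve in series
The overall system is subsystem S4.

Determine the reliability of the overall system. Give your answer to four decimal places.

0.8027

Series (downhole gauge and flying lead): 0.940000 × 0.820000 = 0.770800
Series (hydraulic accumulator, subsea electronics module, and topside master controller): 0.830000 × 0.860000 × 0.740000 = 0.528212
Parallel ([0.770800] and [0.528212]): 1 − (1 − 0.770800)(1 − 0.528212) = 0.891866
Series ([0.891866] and directional control valve): 0.891866 × 0.900000 = 0.8027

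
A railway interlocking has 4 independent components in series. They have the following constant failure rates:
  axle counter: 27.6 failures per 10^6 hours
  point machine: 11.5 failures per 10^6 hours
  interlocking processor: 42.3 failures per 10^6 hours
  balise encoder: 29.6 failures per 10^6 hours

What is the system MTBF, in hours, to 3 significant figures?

Series of exponential components: λ_sys = Σ λ_i
λ_sys = 0.0000276 + 0.0000115 + 0.0000423 + 0.0000296 = 1.1100e-04 /h
MTBF = 1 / λ_sys = 9010 h

9010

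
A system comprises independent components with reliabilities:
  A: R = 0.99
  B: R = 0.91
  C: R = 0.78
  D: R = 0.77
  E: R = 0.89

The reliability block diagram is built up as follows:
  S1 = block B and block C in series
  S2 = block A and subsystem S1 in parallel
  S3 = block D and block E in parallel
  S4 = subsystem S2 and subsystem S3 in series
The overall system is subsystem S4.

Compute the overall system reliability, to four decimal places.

Series (B and C): 0.910000 × 0.780000 = 0.709800
Parallel (A and [0.709800]): 1 − (1 − 0.990000)(1 − 0.709800) = 0.997098
Parallel (D and E): 1 − (1 − 0.770000)(1 − 0.890000) = 0.974700
Series ([0.997098] and [0.974700]): 0.997098 × 0.974700 = 0.9719

0.9719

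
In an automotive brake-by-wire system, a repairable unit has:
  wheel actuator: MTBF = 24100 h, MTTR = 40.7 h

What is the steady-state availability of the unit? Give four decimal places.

0.9983

A(wheel actuator) = MTBF/(MTBF+MTTR) = 24100/(24100+40.7) = 0.9983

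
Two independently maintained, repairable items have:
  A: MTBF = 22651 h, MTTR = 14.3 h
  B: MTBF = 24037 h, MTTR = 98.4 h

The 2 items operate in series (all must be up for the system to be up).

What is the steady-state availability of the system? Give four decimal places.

0.9953

A(A) = MTBF/(MTBF+MTTR) = 22651/(22651+14.3) = 0.999369
A(B) = MTBF/(MTBF+MTTR) = 24037/(24037+98.4) = 0.995923
Series availability: 0.999369 × 0.995923 = 0.9953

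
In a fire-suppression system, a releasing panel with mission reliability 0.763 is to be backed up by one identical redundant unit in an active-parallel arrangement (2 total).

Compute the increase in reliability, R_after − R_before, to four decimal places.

R_before = 0.763
R_after = 1 − (1 − 0.763)^2 = 0.9438
ΔR = 0.9438 − 0.763 = 0.1808

0.1808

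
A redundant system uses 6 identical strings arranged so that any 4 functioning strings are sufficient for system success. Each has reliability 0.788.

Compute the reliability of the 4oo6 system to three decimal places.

0.886

R = Σ_{i=4}^{6} C(6,i) p^i (1−p)^{6−i} with p = 0.788
C(6,4)·0.788^4·0.212^2 = 0.25994
C(6,5)·0.788^5·0.212^1 = 0.38647
C(6,6)·0.788^6·0.212^0 = 0.23942
Sum = 0.886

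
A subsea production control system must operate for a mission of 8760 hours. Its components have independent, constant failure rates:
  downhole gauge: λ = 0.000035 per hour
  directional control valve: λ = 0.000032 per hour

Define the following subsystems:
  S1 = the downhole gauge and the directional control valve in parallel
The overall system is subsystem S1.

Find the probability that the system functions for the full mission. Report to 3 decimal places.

0.935

R(downhole gauge) = exp(−0.000035 × 8760) = 0.73594
R(directional control valve) = exp(−0.000032 × 8760) = 0.75554
Parallel (downhole gauge and directional control valve): 1 − (1 − 0.73594)(1 − 0.75554) = 0.935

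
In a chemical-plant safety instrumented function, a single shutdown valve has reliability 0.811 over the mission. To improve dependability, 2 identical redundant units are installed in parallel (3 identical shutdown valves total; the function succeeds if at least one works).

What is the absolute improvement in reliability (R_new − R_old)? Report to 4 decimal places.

0.1822

R_before = 0.811
R_after = 1 − (1 − 0.811)^3 = 0.9932
ΔR = 0.9932 − 0.811 = 0.1822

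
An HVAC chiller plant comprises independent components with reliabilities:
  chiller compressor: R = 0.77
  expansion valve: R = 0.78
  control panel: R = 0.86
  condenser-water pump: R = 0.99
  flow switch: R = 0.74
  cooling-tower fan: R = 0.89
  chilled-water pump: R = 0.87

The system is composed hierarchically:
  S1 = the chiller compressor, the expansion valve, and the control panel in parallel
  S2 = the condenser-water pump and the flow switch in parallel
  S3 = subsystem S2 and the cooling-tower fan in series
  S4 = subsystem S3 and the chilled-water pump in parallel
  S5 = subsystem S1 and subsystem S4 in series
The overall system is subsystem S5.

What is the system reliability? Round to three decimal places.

Parallel (chiller compressor, expansion valve, and control panel): 1 − (1 − 0.77000)(1 − 0.78000)(1 − 0.86000) = 0.99292
Parallel (condenser-water pump and flow switch): 1 − (1 − 0.99000)(1 − 0.74000) = 0.99740
Series ([0.99740] and cooling-tower fan): 0.99740 × 0.89000 = 0.88769
Parallel ([0.88769] and chilled-water pump): 1 − (1 − 0.88769)(1 − 0.87000) = 0.98540
Series ([0.99292] and [0.98540]): 0.99292 × 0.98540 = 0.978

0.978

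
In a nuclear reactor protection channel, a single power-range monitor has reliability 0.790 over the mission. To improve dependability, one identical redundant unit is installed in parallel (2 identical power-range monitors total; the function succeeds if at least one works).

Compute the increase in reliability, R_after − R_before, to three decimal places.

R_before = 0.790
R_after = 1 − (1 − 0.790)^2 = 0.956
ΔR = 0.956 − 0.790 = 0.166

0.166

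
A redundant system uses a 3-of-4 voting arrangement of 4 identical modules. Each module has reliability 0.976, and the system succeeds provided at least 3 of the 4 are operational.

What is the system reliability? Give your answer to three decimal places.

0.997

R = Σ_{i=3}^{4} C(4,i) p^i (1−p)^{4−i} with p = 0.976
C(4,3)·0.976^3·0.024^1 = 0.08925
C(4,4)·0.976^4·0.024^0 = 0.90740
Sum = 0.997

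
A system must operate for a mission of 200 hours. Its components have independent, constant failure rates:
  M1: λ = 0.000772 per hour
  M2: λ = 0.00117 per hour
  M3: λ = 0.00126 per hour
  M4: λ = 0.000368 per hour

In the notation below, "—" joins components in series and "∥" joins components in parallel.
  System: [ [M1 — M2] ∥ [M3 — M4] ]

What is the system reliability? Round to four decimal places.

R(M1) = exp(−0.000772 × 200) = 0.856929
R(M2) = exp(−0.00117 × 200) = 0.791362
R(M3) = exp(−0.00126 × 200) = 0.777245
R(M4) = exp(−0.000368 × 200) = 0.929043
Series (M1 and M2): 0.856929 × 0.791362 = 0.678141
Series (M3 and M4): 0.777245 × 0.929043 = 0.722094
Parallel ([0.678141] and [0.722094]): 1 − (1 − 0.678141)(1 − 0.722094) = 0.9106

0.9106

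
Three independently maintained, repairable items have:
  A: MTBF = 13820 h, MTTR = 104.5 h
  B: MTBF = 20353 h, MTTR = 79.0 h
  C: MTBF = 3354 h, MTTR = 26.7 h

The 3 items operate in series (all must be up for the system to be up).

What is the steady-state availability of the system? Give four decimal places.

0.9808

A(A) = MTBF/(MTBF+MTTR) = 13820/(13820+104.5) = 0.992495
A(B) = MTBF/(MTBF+MTTR) = 20353/(20353+79.0) = 0.996134
A(C) = MTBF/(MTBF+MTTR) = 3354/(3354+26.7) = 0.992102
Series availability: 0.992495 × 0.996134 × 0.992102 = 0.9808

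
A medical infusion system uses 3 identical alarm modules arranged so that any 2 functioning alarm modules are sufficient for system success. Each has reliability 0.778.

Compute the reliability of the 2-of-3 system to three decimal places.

0.874

R = Σ_{i=2}^{3} C(3,i) p^i (1−p)^{3−i} with p = 0.778
C(3,2)·0.778^2·0.222^1 = 0.40312
C(3,3)·0.778^3·0.222^0 = 0.47091
Sum = 0.874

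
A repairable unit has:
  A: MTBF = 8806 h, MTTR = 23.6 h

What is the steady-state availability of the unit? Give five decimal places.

0.99733

A(A) = MTBF/(MTBF+MTTR) = 8806/(8806+23.6) = 0.99733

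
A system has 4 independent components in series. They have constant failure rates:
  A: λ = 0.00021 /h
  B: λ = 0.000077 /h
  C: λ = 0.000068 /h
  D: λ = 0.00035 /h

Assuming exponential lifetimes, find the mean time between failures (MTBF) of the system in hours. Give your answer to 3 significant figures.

1420

Series of exponential components: λ_sys = Σ λ_i
λ_sys = 0.00021 + 0.000077 + 0.000068 + 0.00035 = 7.0500e-04 /h
MTBF = 1 / λ_sys = 1420 h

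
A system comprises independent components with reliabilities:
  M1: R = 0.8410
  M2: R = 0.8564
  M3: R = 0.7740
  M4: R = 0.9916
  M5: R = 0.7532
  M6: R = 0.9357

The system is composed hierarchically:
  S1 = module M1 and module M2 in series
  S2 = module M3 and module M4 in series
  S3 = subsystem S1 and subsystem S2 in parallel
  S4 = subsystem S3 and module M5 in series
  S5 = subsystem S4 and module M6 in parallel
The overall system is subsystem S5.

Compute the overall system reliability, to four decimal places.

0.9810

Series (M1 and M2): 0.841000 × 0.856400 = 0.720232
Series (M3 and M4): 0.774000 × 0.991600 = 0.767498
Parallel ([0.720232] and [0.767498]): 1 − (1 − 0.720232)(1 − 0.767498) = 0.934953
Series ([0.934953] and M5): 0.934953 × 0.753200 = 0.704207
Parallel ([0.704207] and M6): 1 − (1 − 0.704207)(1 − 0.935700) = 0.9810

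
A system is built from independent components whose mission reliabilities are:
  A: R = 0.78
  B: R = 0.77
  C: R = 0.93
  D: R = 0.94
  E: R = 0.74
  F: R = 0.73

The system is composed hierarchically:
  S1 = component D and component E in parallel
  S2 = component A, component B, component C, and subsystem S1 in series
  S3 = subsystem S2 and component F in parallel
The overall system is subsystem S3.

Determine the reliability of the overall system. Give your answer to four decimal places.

Parallel (D and E): 1 − (1 − 0.940000)(1 − 0.740000) = 0.984400
Series (A, B, C, and [0.984400]): 0.780000 × 0.770000 × 0.930000 × 0.984400 = 0.549844
Parallel ([0.549844] and F): 1 − (1 − 0.549844)(1 − 0.730000) = 0.8785

0.8785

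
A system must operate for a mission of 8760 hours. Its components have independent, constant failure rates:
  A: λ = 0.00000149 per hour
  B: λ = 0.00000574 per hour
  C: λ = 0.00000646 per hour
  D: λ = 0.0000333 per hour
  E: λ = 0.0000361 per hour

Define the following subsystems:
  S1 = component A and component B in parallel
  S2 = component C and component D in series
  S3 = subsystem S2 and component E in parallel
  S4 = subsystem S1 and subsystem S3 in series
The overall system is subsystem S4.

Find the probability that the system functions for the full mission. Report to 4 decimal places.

R(A) = exp(−0.00000149 × 8760) = 0.987032
R(B) = exp(−0.00000574 × 8760) = 0.950961
R(C) = exp(−0.00000646 × 8760) = 0.944982
R(D) = exp(−0.0000333 × 8760) = 0.746987
R(E) = exp(−0.0000361 × 8760) = 0.728887
Parallel (A and B): 1 − (1 − 0.987032)(1 − 0.950961) = 0.999364
Series (C and D): 0.944982 × 0.746987 = 0.705889
Parallel ([0.705889] and E): 1 − (1 − 0.705889)(1 − 0.728887) = 0.920263
Series ([0.999364] and [0.920263]): 0.999364 × 0.920263 = 0.9197

0.9197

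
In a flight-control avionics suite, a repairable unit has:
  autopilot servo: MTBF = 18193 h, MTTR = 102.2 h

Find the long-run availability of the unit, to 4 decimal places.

A(autopilot servo) = MTBF/(MTBF+MTTR) = 18193/(18193+102.2) = 0.9944

0.9944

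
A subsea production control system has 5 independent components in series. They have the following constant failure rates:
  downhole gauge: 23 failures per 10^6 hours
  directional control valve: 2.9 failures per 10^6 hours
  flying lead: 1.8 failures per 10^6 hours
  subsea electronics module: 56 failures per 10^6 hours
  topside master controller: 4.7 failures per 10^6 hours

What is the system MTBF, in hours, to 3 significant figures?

11300

Series of exponential components: λ_sys = Σ λ_i
λ_sys = 0.000023 + 0.0000029 + 0.0000018 + 0.000056 + 0.0000047 = 8.8400e-05 /h
MTBF = 1 / λ_sys = 11300 h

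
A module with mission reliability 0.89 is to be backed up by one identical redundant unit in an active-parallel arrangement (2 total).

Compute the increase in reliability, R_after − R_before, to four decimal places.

0.0979

R_before = 0.89
R_after = 1 − (1 − 0.89)^2 = 0.9879
ΔR = 0.9879 − 0.89 = 0.0979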